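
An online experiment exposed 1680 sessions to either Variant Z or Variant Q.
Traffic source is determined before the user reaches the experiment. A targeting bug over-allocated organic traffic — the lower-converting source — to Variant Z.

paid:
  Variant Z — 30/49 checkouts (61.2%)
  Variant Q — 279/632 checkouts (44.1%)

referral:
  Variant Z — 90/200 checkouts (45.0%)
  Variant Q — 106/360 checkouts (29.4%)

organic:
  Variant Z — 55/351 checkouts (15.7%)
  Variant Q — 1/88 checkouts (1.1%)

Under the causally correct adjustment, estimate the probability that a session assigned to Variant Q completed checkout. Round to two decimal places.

0.28

Traffic source satisfies the back-door criterion: it is not a descendant of the variant, and it blocks the spurious path from variant to outcome. Adjusting for it (i.e., using the within-traffic source rates) gives the causal effect.
Standardising Variant Q to the population traffic source mix: 0.405·279/632 + 0.333·106/360 + 0.261·1/88 = 0.280.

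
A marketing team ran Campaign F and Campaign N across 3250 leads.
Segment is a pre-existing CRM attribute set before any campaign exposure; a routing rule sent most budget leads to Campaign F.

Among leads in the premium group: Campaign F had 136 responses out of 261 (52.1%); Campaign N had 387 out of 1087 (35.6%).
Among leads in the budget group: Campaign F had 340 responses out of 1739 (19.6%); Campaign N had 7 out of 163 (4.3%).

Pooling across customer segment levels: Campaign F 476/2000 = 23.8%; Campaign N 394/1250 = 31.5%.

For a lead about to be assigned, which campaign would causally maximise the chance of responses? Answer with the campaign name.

Here customer segment is a common cause — it drives both which campaign a case falls under and the outcome. The crude comparison mixes populations; the stratum-specific rates are the causally relevant ones.
Within each level — premium: 52.1% vs 35.6%; budget: 19.6% vs 4.3% — Campaign F is higher every time.

Campaign F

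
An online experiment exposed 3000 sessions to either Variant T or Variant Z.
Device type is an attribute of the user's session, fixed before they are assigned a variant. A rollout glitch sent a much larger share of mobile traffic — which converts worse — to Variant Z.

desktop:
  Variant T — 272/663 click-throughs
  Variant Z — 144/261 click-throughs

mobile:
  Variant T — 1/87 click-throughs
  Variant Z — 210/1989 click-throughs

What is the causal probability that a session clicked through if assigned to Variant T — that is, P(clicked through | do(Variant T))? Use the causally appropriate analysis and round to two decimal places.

The imbalance in device type arose from how sessions were allocated, not from anything the variant did; and device type independently affects the outcome. The pooled gap is confounded — condition on device type.
Standardising Variant T to the population device type mix: 0.308·272/663 + 0.692·1/87 = 0.134.

0.13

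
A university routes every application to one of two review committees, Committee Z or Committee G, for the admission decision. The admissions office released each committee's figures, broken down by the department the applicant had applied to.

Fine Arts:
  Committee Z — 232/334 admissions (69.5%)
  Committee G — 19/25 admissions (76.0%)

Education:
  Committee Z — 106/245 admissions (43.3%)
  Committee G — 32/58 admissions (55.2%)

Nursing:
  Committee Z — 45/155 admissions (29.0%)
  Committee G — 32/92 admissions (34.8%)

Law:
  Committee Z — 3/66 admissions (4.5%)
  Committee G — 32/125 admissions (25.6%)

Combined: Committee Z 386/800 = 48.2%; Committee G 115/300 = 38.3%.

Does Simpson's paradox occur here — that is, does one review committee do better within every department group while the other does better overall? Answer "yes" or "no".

yes

Within each department level (Fine Arts 69.5% vs 76.0%; Education 43.3% vs 55.2%; Nursing 29.0% vs 34.8%; Law 4.5% vs 25.6%), Committee G has the higher rate every time. Pooled: 48.2% vs 38.3% — Committee Z has the higher rate overall. The two comparisons disagree.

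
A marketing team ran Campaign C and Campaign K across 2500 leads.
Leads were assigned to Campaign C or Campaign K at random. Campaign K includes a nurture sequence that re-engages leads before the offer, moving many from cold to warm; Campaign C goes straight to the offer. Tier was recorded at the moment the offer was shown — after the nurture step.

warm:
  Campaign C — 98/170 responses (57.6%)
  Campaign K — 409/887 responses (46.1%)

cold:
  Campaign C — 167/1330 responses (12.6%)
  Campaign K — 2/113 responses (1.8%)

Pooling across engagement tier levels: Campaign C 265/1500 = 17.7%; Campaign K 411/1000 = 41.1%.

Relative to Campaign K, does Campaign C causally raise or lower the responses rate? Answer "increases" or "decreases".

Campaign C is higher inside every engagement tier stratum but Campaign K is higher in aggregate. Whether to stratify depends on how engagement tier relates to the campaign.
Engagement tier is recorded after the campaign and is itself shifted by it — it sits on the causal path from campaign to outcome. Conditioning on a mediator would strip out part of the effect we want; the pooled comparison gives the total causal effect.
Pooled: Campaign C 17.7% vs Campaign K 41.1%; Campaign K is higher overall.

decreases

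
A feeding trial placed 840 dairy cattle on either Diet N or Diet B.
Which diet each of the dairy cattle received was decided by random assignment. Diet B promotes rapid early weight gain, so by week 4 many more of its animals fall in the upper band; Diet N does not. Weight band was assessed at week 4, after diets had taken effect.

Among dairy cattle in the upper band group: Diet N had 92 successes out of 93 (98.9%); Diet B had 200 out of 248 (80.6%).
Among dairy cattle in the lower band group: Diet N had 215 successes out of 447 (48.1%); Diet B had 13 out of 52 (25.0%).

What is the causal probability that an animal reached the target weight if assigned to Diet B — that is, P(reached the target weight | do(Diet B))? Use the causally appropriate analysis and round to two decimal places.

The week-4 weight band-specific comparison favours Diet N throughout, but the pooled figures favour Diet B. The question is whether to condition on week-4 weight band.
Week-4 weight band lies on the pathway diet → week-4 weight band → outcome, so adjusting for it blocks the indirect effect. For the total causal effect of diet, use the unadjusted pooled rates.
So P(outcome | do(Diet B)) is just the pooled rate for Diet B: 213/300 = 0.710.

0.71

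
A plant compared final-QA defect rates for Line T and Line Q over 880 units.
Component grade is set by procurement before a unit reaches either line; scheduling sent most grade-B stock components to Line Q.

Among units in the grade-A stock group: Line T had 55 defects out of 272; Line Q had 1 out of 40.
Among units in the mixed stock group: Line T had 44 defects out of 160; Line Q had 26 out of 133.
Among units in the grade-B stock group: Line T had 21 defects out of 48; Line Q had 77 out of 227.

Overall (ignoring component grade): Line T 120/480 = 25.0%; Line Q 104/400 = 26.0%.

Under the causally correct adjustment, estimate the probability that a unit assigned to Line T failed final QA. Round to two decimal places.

Since component grade is a pre-existing factor (not a product of the line) and it affects the outcome on its own, it is a confounder. The stratified rates, not the pooled rate, identify the causal effect.
Standardising Line T to the population component grade mix: 0.355·55/272 + 0.333·44/160 + 0.312·21/48 = 0.300.

0.30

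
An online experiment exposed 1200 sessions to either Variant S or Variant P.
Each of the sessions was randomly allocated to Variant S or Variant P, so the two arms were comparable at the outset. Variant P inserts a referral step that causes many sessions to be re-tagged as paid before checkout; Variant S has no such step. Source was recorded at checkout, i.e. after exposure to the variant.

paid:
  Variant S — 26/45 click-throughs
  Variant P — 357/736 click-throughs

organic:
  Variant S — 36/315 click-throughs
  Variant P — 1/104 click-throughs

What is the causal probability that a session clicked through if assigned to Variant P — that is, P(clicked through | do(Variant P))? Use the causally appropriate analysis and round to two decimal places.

0.43

Traffic source lies on the pathway variant → traffic source → outcome, so adjusting for it blocks the indirect effect. For the total causal effect of variant, use the unadjusted pooled rates.
So P(outcome | do(Variant P)) is just the pooled rate for Variant P: 358/840 = 0.426.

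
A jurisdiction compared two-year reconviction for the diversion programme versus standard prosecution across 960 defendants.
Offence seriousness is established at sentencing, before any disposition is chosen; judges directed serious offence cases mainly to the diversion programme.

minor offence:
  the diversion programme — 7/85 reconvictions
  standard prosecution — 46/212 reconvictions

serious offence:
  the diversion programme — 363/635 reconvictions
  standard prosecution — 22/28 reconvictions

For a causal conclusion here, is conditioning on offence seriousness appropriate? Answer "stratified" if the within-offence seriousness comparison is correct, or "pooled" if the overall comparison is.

stratified

Offence seriousness is set before the disposition has any effect — it is not caused by the disposition — and it independently drives the outcome. That makes it a confounder, so the causal comparison is within offence seriousness levels.
Within each level — minor offence: 8.2% vs 21.7%; serious offence: 57.2% vs 78.6% — the diversion programme is lower every time.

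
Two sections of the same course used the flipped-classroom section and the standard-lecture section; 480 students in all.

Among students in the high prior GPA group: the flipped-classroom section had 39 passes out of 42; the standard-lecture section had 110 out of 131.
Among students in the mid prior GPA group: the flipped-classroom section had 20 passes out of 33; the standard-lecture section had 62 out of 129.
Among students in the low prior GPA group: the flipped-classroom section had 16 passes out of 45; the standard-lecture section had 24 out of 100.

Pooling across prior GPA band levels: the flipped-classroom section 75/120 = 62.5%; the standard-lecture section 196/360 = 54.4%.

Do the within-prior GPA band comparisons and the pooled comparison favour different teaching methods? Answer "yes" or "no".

Within each prior GPA band level (high prior GPA 92.9% vs 84.0%; mid prior GPA 60.6% vs 48.1%; low prior GPA 35.6% vs 24.0%), the flipped-classroom section has the higher rate every time. Pooled: 62.5% vs 54.4% — the flipped-classroom section has the higher rate overall. They agree.

no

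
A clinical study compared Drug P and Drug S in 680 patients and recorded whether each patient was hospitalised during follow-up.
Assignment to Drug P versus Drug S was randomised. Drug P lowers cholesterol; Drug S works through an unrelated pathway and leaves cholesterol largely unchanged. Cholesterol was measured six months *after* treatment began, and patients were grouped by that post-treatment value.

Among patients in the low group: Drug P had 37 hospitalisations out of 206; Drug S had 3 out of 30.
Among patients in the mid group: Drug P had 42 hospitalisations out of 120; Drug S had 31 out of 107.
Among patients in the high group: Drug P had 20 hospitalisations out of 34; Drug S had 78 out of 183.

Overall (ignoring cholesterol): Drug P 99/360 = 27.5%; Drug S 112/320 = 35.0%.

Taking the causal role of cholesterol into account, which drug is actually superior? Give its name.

The stratified and pooled comparisons disagree (Drug S wins within each cholesterol; Drug P wins overall), so the answer turns on the causal role of cholesterol.
Cholesterol is recorded after the drug and is itself shifted by it — it sits on the causal path from drug to outcome. Conditioning on a mediator would strip out part of the effect we want; the pooled comparison gives the total causal effect.
Pooled: Drug P 27.5% vs Drug S 35.0%; Drug P is lower overall.

Drug P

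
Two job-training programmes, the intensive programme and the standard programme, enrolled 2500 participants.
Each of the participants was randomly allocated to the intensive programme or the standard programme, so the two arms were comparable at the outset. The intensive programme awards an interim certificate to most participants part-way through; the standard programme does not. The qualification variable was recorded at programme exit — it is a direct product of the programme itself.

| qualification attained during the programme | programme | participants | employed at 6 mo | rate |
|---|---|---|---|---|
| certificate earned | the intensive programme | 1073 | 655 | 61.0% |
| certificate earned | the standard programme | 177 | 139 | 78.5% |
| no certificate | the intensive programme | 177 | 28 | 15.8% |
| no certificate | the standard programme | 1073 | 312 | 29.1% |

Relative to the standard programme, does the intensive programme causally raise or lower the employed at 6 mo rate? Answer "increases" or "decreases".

increases

the standard programme is higher inside every qualification attained during the programme stratum but the intensive programme is higher in aggregate. Whether to stratify depends on how qualification attained during the programme relates to the programme.
Because the programme influences qualification attained during the programme, qualification attained during the programme is a post-treatment mediator, not a confounder. Stratifying on it would bias the estimate; the causal effect is the crude pooled difference.
Pooled: the intensive programme 54.6% vs the standard programme 36.1%; the intensive programme is higher overall.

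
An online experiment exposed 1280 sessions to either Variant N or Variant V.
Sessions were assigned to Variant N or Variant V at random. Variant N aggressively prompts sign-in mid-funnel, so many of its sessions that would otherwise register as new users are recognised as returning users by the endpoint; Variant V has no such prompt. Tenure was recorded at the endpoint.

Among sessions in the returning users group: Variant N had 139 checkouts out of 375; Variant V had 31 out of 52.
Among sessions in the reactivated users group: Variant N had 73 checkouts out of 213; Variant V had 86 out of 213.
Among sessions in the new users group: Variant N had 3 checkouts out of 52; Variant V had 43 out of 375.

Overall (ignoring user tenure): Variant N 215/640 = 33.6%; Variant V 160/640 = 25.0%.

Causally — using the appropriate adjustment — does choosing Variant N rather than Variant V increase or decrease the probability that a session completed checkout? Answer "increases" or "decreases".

User tenure lies on the pathway variant → user tenure → outcome, so adjusting for it blocks the indirect effect. For the total causal effect of variant, use the unadjusted pooled rates.
Pooled: Variant N 33.6% vs Variant V 25.0%; Variant N is higher overall.

increases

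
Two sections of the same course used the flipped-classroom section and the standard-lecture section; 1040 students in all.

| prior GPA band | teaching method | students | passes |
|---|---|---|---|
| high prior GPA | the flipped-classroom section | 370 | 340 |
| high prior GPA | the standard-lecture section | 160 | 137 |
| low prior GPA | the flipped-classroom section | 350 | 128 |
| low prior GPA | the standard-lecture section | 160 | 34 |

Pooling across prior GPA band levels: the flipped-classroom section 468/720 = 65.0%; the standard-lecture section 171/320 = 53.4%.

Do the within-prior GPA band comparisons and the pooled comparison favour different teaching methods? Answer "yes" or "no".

Within each prior GPA band level (high prior GPA 91.9% vs 85.6%; low prior GPA 36.6% vs 21.2%), the flipped-classroom section has the higher rate every time. Pooled: 65.0% vs 53.4% — the flipped-classroom section has the higher rate overall. They agree.

no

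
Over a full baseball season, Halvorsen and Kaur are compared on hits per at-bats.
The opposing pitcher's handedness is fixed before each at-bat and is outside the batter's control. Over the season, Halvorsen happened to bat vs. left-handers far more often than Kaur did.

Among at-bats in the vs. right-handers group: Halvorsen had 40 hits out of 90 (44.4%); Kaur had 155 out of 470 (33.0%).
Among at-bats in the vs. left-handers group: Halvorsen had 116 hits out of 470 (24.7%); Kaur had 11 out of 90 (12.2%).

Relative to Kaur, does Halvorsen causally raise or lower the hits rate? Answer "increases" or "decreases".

The pitcher handedness-specific comparison favours Halvorsen throughout, but the pooled figures favour Kaur. The question is whether to condition on pitcher handedness.
Nothing the player does changes pitcher handedness; the imbalance is an allocation artefact. With pitcher handedness also predicting the outcome, the pooled figure is confounded, and the within-stratum comparison is the causal one.
Within each level — vs. right-handers: 44.4% vs 33.0%; vs. left-handers: 24.7% vs 12.2% — Halvorsen is higher every time.

increases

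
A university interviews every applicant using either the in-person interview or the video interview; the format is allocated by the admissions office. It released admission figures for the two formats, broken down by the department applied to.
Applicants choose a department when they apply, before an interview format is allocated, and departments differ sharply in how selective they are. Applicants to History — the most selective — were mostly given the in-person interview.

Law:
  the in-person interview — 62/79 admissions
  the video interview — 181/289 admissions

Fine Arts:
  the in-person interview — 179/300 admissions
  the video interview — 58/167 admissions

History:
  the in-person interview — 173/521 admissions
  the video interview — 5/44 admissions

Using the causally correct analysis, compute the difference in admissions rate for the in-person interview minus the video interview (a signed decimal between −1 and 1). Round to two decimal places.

Within every department level the in-person interview has the higher rate, yet pooled the video interview does — Simpson's reversal.
Here department is a common cause — it drives both which interview format a case falls under and the outcome. The crude comparison mixes populations; the stratum-specific rates are the causally relevant ones.
Adjusting over the population distribution of department: 0.263·(0.785−0.626) + 0.334·(0.597−0.347) + 0.404·(0.332−0.114) = +0.213.

+0.21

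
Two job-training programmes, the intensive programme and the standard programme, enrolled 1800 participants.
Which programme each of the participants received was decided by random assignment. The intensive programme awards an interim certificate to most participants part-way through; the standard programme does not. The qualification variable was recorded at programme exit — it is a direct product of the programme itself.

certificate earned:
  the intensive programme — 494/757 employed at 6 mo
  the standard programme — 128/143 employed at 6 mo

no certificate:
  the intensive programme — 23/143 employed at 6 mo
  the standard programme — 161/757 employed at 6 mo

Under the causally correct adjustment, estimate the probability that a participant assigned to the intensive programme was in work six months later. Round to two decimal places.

0.57

Qualification attained during the programme lies on the pathway programme → qualification attained during the programme → outcome, so adjusting for it blocks the indirect effect. For the total causal effect of programme, use the unadjusted pooled rates.
So P(outcome | do(the intensive programme)) is just the pooled rate for the intensive programme: 517/900 = 0.574.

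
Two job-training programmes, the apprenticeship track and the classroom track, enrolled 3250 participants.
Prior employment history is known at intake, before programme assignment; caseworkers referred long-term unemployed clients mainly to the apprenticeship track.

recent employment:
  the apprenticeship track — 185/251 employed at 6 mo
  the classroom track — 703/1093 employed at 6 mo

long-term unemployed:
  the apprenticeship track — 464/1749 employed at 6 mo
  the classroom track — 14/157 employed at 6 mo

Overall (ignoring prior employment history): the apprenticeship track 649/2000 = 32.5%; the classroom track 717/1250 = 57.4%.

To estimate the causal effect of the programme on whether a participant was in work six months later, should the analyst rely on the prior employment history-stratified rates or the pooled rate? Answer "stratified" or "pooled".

stratified

The stratified and pooled comparisons disagree (the apprenticeship track wins within each prior employment history; the classroom track wins overall), so the answer turns on the causal role of prior employment history.
The imbalance in prior employment history arose from how participants were allocated, not from anything the programme did; and prior employment history independently affects the outcome. The pooled gap is confounded — condition on prior employment history.
Within each level — recent employment: 73.7% vs 64.3%; long-term unemployed: 26.5% vs 8.9% — the apprenticeship track is higher every time.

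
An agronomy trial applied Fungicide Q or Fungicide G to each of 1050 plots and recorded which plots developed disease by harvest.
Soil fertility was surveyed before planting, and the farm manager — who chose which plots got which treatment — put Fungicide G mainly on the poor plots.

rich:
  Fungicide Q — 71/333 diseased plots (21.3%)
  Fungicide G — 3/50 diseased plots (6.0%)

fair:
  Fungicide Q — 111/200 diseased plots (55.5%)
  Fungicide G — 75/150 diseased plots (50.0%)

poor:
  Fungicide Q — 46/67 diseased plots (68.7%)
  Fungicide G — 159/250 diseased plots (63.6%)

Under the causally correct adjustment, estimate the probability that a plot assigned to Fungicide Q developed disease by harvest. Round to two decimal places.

The stratified and pooled comparisons disagree (Fungicide G wins within each soil fertility; Fungicide Q wins overall), so the answer turns on the causal role of soil fertility.
Here soil fertility is a common cause — it drives both which fungicide a case falls under and the outcome. The crude comparison mixes populations; the stratum-specific rates are the causally relevant ones.
Standardising Fungicide Q to the population soil fertility mix: 0.365·71/333 + 0.333·111/200 + 0.302·46/67 = 0.470.

0.47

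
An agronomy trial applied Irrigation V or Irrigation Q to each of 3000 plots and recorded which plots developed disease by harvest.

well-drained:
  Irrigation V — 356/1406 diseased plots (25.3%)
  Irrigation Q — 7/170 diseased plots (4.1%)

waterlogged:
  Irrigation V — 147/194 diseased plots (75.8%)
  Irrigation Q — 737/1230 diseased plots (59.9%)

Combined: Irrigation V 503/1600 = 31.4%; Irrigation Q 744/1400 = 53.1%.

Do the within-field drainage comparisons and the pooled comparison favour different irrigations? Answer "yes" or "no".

yes

Within each field drainage level (well-drained 25.3% vs 4.1%; waterlogged 75.8% vs 59.9%), Irrigation Q has the lower rate every time. Pooled: 31.4% vs 53.1% — Irrigation V has the lower rate overall. The two comparisons disagree.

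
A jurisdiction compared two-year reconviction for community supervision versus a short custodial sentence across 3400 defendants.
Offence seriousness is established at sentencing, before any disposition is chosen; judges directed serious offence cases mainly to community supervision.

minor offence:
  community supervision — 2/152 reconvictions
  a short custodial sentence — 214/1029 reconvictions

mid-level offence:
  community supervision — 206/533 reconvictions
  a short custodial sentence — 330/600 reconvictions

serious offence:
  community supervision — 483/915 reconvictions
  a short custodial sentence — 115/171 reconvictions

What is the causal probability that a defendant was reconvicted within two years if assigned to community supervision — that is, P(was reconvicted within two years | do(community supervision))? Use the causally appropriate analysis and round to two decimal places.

The offence seriousness-specific comparison favours community supervision throughout, but the pooled figures favour a short custodial sentence. The question is whether to condition on offence seriousness.
Here offence seriousness is a common cause — it drives both which disposition a case falls under and the outcome. The crude comparison mixes populations; the stratum-specific rates are the causally relevant ones.
Standardising community supervision to the population offence seriousness mix: 0.347·2/152 + 0.333·206/533 + 0.319·483/915 = 0.302.

0.30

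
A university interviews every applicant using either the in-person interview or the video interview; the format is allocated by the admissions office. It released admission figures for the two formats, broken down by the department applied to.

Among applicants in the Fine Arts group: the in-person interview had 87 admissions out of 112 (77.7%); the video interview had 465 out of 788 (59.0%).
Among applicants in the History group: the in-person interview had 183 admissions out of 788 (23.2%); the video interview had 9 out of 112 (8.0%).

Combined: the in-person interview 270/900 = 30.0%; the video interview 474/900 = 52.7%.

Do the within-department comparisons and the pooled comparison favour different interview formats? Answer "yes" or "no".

yes

Within each department level (Fine Arts 77.7% vs 59.0%; History 23.2% vs 8.0%), the in-person interview has the higher rate every time. Pooled: 30.0% vs 52.7% — the video interview has the higher rate overall. The two comparisons disagree.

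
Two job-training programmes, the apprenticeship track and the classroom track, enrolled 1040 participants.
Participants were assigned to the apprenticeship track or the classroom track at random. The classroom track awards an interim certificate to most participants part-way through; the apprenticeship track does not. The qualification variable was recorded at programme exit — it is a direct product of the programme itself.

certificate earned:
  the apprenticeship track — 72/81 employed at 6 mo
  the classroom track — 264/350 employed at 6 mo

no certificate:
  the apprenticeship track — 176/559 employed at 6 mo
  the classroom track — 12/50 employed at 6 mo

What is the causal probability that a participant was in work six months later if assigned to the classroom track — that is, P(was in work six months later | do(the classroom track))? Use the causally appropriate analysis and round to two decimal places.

0.69

Qualification attained during the programme is downstream of the programme. One should not condition on a consequence of treatment, so the overall rates are the right comparison.
So P(outcome | do(the classroom track)) is just the pooled rate for the classroom track: 276/400 = 0.690.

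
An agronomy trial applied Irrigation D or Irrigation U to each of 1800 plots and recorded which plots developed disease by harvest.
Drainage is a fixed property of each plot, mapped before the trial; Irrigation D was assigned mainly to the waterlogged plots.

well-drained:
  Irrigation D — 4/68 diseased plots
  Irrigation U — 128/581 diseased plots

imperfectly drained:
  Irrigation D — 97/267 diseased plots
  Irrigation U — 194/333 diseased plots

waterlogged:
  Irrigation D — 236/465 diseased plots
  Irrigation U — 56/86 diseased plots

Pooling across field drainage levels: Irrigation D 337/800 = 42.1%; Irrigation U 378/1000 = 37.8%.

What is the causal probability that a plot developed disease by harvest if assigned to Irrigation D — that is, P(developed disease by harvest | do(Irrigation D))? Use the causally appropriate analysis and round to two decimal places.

0.30

Nothing the irrigation does changes field drainage; the imbalance is an allocation artefact. With field drainage also predicting the outcome, the pooled figure is confounded, and the within-stratum comparison is the causal one.
Standardising Irrigation D to the population field drainage mix: 0.361·4/68 + 0.333·97/267 + 0.306·236/465 = 0.298.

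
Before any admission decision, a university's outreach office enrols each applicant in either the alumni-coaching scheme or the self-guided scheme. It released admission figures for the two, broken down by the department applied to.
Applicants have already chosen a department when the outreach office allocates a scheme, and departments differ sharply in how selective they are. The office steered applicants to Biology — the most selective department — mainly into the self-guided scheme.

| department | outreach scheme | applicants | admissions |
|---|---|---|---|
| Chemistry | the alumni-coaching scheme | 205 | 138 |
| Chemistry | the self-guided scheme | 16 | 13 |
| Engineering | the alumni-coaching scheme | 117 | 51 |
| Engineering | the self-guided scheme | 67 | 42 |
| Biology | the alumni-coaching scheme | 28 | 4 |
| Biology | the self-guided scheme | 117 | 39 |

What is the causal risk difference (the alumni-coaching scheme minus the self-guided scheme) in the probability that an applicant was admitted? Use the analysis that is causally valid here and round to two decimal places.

Within every department level the self-guided scheme has the higher rate, yet pooled the alumni-coaching scheme does — Simpson's reversal.
Nothing the outreach scheme does changes department; the imbalance is an allocation artefact. With department also predicting the outcome, the pooled figure is confounded, and the within-stratum comparison is the causal one.
Adjusting over the population distribution of department: 0.402·(0.673−0.812) + 0.335·(0.436−0.627) + 0.264·(0.143−0.333) = -0.170.

-0.17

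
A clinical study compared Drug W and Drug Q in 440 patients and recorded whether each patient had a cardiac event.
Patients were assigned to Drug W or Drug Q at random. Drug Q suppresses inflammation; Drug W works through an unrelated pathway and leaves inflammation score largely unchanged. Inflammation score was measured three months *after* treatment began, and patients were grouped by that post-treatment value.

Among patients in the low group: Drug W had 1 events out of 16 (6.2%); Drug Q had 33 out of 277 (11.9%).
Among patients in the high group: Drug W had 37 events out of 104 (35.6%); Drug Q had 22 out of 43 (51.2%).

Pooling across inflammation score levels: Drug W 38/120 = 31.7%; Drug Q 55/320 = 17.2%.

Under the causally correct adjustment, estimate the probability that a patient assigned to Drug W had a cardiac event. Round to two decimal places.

0.32

The stratified and pooled comparisons disagree (Drug W wins within each inflammation score; Drug Q wins overall), so the answer turns on the causal role of inflammation score.
Inflammation score here is a post-treatment variable shaped by the drug; conditioning on it would introduce bias rather than remove it. The overall comparison is the causal one.
So P(outcome | do(Drug W)) is just the pooled rate for Drug W: 38/120 = 0.317.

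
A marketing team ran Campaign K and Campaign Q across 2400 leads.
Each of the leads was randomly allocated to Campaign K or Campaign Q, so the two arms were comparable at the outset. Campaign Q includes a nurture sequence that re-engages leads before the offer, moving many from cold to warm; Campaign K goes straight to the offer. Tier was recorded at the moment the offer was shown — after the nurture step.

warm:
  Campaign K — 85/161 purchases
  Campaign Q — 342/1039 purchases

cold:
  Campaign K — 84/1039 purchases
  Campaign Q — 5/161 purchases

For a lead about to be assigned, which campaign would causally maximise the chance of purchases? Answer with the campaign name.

Campaign Q

Within every engagement tier level Campaign K has the higher rate, yet pooled Campaign Q does — Simpson's reversal.
Engagement tier is recorded after the campaign and is itself shifted by it — it sits on the causal path from campaign to outcome. Conditioning on a mediator would strip out part of the effect we want; the pooled comparison gives the total causal effect.
Pooled: Campaign K 14.1% vs Campaign Q 28.9%; Campaign Q is higher overall.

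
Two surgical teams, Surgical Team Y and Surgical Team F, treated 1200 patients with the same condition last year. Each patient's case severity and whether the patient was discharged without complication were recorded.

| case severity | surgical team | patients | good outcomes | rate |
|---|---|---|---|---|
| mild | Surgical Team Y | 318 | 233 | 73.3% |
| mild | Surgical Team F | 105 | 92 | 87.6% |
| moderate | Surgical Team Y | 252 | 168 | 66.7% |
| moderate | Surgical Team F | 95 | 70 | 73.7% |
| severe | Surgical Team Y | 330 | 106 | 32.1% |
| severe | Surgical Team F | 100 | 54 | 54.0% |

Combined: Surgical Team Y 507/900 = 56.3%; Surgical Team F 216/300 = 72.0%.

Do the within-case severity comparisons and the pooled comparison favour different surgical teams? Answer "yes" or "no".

Within each case severity level (mild 73.3% vs 87.6%; moderate 66.7% vs 73.7%; severe 32.1% vs 54.0%), Surgical Team F has the higher rate every time. Pooled: 56.3% vs 72.0% — Surgical Team F has the higher rate overall. They agree.

no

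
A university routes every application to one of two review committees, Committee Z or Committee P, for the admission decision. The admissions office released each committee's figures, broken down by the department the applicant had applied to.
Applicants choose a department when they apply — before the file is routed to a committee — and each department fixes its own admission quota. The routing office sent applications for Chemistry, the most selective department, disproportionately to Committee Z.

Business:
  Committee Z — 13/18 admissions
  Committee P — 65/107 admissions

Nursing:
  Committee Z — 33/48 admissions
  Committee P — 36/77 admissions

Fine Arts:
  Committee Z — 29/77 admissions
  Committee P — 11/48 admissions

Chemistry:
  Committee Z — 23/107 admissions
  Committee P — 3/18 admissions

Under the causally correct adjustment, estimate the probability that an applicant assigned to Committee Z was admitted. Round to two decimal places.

Within every department level Committee Z has the higher rate, yet pooled Committee P does — Simpson's reversal.
Nothing the review committee does changes department; the imbalance is an allocation artefact. With department also predicting the outcome, the pooled figure is confounded, and the within-stratum comparison is the causal one.
Standardising Committee Z to the population department mix: 0.250·13/18 + 0.250·33/48 + 0.250·29/77 + 0.250·23/107 = 0.500.

0.50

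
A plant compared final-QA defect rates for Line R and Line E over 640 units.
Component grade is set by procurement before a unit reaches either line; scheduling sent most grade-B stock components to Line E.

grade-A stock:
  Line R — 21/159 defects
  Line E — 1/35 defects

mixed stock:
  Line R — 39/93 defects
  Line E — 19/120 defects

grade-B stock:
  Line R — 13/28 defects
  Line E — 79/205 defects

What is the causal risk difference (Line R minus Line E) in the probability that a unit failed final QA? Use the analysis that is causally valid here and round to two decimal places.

Within every component grade level Line E has the lower rate, yet pooled Line R does — Simpson's reversal.
Since component grade is a pre-existing factor (not a product of the line) and it affects the outcome on its own, it is a confounder. The stratified rates, not the pooled rate, identify the causal effect.
Adjusting over the population distribution of component grade: 0.303·(0.132−0.029) + 0.333·(0.419−0.158) + 0.364·(0.464−0.385) = +0.147.

+0.15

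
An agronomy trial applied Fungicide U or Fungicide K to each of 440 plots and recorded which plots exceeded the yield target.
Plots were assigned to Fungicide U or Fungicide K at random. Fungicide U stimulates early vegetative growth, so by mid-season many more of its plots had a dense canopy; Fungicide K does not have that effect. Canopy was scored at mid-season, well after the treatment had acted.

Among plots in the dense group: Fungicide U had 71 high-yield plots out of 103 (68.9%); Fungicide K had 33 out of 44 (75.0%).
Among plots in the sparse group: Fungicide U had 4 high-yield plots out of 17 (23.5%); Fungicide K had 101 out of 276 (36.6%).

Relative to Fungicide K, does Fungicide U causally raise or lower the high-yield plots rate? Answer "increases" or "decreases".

increases

The mid-season canopy-specific comparison favours Fungicide K throughout, but the pooled figures favour Fungicide U. The question is whether to condition on mid-season canopy.
Mid-season canopy lies on the pathway fungicide → mid-season canopy → outcome, so adjusting for it blocks the indirect effect. For the total causal effect of fungicide, use the unadjusted pooled rates.
Pooled: Fungicide U 62.5% vs Fungicide K 41.9%; Fungicide U is higher overall.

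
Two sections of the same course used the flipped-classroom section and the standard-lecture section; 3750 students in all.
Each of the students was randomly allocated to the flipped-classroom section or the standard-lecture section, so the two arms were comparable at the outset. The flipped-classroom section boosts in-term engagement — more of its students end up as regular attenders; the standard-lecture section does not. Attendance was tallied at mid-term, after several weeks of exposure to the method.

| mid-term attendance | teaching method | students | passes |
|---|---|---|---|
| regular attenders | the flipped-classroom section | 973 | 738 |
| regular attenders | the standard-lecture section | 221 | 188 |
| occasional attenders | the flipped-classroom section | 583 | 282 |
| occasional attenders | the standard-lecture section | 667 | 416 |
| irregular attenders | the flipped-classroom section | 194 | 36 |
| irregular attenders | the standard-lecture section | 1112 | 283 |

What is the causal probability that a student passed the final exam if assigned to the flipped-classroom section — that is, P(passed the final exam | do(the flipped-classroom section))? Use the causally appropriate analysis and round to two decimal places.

The stratified and pooled comparisons disagree (the standard-lecture section wins within each mid-term attendance; the flipped-classroom section wins overall), so the answer turns on the causal role of mid-term attendance.
Stratifying would compare teaching methods among students the teaching methods themselves sorted into mid-term attendance groups — a form of selection on an intermediate. The unconditioned pooled rates give the total causal effect.
So P(outcome | do(the flipped-classroom section)) is just the pooled rate for the flipped-classroom section: 1056/1750 = 0.603.

0.60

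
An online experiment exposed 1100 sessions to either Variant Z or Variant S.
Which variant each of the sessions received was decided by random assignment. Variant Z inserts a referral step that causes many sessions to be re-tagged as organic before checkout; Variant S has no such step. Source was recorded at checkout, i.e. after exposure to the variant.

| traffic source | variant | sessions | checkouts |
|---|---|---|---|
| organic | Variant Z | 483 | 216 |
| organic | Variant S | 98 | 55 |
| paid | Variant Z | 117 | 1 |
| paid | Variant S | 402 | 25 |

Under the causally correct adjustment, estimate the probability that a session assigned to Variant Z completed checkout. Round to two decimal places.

0.36

The stratified and pooled comparisons disagree (Variant S wins within each traffic source; Variant Z wins overall), so the answer turns on the causal role of traffic source.
Because the variant influences traffic source, traffic source is a post-treatment mediator, not a confounder. Stratifying on it would bias the estimate; the causal effect is the crude pooled difference.
So P(outcome | do(Variant Z)) is just the pooled rate for Variant Z: 217/600 = 0.362.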